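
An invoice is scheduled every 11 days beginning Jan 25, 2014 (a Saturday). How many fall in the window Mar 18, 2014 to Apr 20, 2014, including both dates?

Occurrences land 11·i days after Jan 25, 2014 for i = 0, 1, 2, …
Mar 18, 2014 is 52 days after the start; 52 ÷ 11 = 4 remainder 8; since the remainder is 8, round up to i = 5. First occurrence in the window: #6 on Mar 21, 2014 (5×11 = 55 days in).
Apr 20, 2014 is 85 days after the start; 85 ÷ 11 = 7 remainder 8. Last occurrence in the window: #8 on Apr 12, 2014.
Occurrences #6 through #8: 3 in total.

3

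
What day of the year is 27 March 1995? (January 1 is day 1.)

86

Days in months before March: 31 + 28 = 59.
Plus 27 days into March → day 86.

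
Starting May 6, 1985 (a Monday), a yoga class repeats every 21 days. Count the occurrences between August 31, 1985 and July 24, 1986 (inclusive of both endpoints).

Occurrences land 21·i days after May 6, 1985 for i = 0, 1, 2, …
August 31, 1985 is 117 days after the start; 117 ÷ 21 = 5 remainder 12; since the remainder is 12, round up to i = 6. First occurrence in the window: #7 on September 9, 1985 (6×21 = 126 days in).
July 24, 1986 is 444 days after the start; 444 ÷ 21 = 21 remainder 3. Last occurrence in the window: #22 on July 21, 1986.
Occurrences #7 through #22: 16 in total.

16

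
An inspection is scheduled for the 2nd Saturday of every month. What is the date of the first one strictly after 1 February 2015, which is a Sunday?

February 2015 starts on a Sunday; its first Saturday is the 7th, so the 2nd Saturday is the 14th — 14 February 2015.
14 February 2015 is after 1 February 2015, so that is the next one.

14 February 2015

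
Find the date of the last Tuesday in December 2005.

December 2005 begins on a Thursday, so the first Tuesday is December 6 (5 days later).
December 2005 has 31 days. Adding weeks: 6, 13, 20, 27 — the last one ≤ 31 is the 27th.

December 27, 2005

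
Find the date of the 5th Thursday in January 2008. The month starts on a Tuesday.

2008-01-31

January 2008 begins on a Tuesday, so the first Thursday is January 3 (2 days later).
The 5th Thursday is 4 weeks later: 3 + 28 = 31.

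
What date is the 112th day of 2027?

January has 31 days (112 − 31 = 81 remain).
February has 28 days (81 − 28 = 53 remain).
March has 31 days (53 − 31 = 22 remain).
22 into April → April 22.

April 22, 2027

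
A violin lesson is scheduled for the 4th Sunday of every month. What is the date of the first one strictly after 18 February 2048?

23 February 2048

February 2048 starts on a Saturday; its first Sunday is the 2nd, so the 4th Sunday is the 23rd — 23 February 2048.
23 February 2048 is after 18 February 2048, so that is the next one.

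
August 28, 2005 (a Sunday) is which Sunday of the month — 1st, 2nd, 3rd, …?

4th

Day 28 falls in week ⌈28/7⌉ of the month.
Days 1–7 hold the 1st Sunday, 8–14 the 2nd, 15–21 the 3rd, 22–28 the 4th, 29–31 the 5th.
28 is in the range for the 4th.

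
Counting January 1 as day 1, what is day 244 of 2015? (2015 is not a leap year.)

January has 31 days (244 − 31 = 213 remain).
February has 28 days (213 − 28 = 185 remain).
March has 31 days (185 − 31 = 154 remain).
April has 30 days (154 − 30 = 124 remain).
May has 31 days (124 − 31 = 93 remain).
June has 30 days (93 − 30 = 63 remain).
July has 31 days (63 − 31 = 32 remain).
August has 31 days (32 − 31 = 1 remain).
1 into September → September 1.

2015-09-01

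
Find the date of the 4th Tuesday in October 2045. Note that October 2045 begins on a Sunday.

24 October 2045

October 2045 begins on a Sunday, so the first Tuesday is October 3 (2 days later).
The 4th Tuesday is 3 weeks later: 3 + 21 = 24.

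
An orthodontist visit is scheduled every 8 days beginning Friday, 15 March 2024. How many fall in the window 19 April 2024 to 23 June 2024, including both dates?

Occurrences land 8·i days after 15 March 2024 for i = 0, 1, 2, …
19 April 2024 is 35 days after the start; 35 ÷ 8 = 4 remainder 3; since the remainder is 3, round up to i = 5. First occurrence in the window: #6 on 24 April 2024 (5×8 = 40 days in).
23 June 2024 is 100 days after the start; 100 ÷ 8 = 12 remainder 4. Last occurrence in the window: #13 on 19 June 2024.
Occurrences #6 through #13: 8 in total.

8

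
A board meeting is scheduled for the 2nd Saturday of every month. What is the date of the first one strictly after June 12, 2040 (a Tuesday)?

July 14, 2040

June 2040 starts on a Friday; its first Saturday is the 2nd, so the 2nd Saturday is the 9th — June 9, 2040.
That is not after June 12, 2040, so look at July 2040.
July 2040 starts on a Sunday; its first Saturday is the 7th, so the 2nd Saturday is the 14th — July 14, 2040.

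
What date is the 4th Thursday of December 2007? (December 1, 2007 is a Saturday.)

27 December 2007

December 2007 begins on a Saturday, so the first Thursday is December 6 (5 days later).
The 4th Thursday is 3 weeks later: 6 + 21 = 27.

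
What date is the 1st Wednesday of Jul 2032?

Jul 2032 begins on a Thursday, so the first Wednesday is Jul 7 (6 days later).

Jul 7, 2032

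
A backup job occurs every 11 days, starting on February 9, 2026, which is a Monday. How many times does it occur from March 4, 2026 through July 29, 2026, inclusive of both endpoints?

Occurrences land 11·i days after February 9, 2026 for i = 0, 1, 2, …
March 4, 2026 is 23 days after the start; 23 ÷ 11 = 2 remainder 1; since the remainder is 1, round up to i = 3. First occurrence in the window: #4 on March 14, 2026 (3×11 = 33 days in).
July 29, 2026 is 170 days after the start; 170 ÷ 11 = 15 remainder 5. Last occurrence in the window: #16 on July 24, 2026.
Occurrences #4 through #16: 13 in total.

13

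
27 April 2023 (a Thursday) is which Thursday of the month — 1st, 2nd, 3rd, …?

4th

Day 27 falls in week ⌈27/7⌉ of the month.
Days 1–7 hold the 1st Thursday, 8–14 the 2nd, 15–21 the 3rd, 22–28 the 4th, 29–31 the 5th.
27 is in the range for the 4th.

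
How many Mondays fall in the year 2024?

53

2024-01-01 is a Monday; the first Monday on or after it is 2024-01-01.
From 2024-01-01 to 2024-12-31: 30 + 29 + 31 + 30 + 31 + 30 + 31 + 31 + 30 + 31 + 30 + 31 = 365 days (rest of January, February, March, April, May, June, July, August, September, October, November, December).
365 ÷ 7 = 52 full weeks with remainder 1, so 52 more Mondays after the first → 53.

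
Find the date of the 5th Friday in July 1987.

July 1987 begins on a Wednesday, so the first Friday is July 3 (2 days later).
The 5th Friday is 4 weeks later: 3 + 28 = 31.

1987-07-31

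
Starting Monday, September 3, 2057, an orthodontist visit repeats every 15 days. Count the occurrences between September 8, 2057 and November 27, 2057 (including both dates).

5

Occurrences land 15·i days after September 3, 2057 for i = 0, 1, 2, …
September 8, 2057 is 5 days after the start; 5 ÷ 15 = 0 remainder 5; since the remainder is 5, round up to i = 1. First occurrence in the window: #2 on September 18, 2057 (1×15 = 15 days in).
November 27, 2057 is 85 days after the start; 85 ÷ 15 = 5 remainder 10. Last occurrence in the window: #6 on November 17, 2057.
Occurrences #2 through #6: 5 in total.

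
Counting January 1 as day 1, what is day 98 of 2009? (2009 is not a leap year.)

2009-04-08

January has 31 days (98 − 31 = 67 remain).
February has 28 days (67 − 28 = 39 remain).
March has 31 days (39 − 31 = 8 remain).
8 into April → April 8.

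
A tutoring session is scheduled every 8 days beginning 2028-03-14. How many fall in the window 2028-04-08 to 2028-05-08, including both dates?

Occurrences land 8·i days after 2028-03-14 for i = 0, 1, 2, …
2028-04-08 is 25 days after the start; 25 ÷ 8 = 3 remainder 1; since the remainder is 1, round up to i = 4. First occurrence in the window: #5 on 2028-04-15 (4×8 = 32 days in).
2028-05-08 is 55 days after the start; 55 ÷ 8 = 6 remainder 7. Last occurrence in the window: #7 on 2028-05-01.
Occurrences #5 through #7: 3 in total.

3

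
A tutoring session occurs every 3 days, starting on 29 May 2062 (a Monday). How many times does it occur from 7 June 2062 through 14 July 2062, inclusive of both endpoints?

Occurrences land 3·i days after 29 May 2062 for i = 0, 1, 2, …
7 June 2062 is 9 days after the start; 9 ÷ 3 = 3 remainder 0. First occurrence in the window: #4 on 7 June 2062 (3×3 = 9 days in).
14 July 2062 is 46 days after the start; 46 ÷ 3 = 15 remainder 1. Last occurrence in the window: #16 on 13 July 2062.
Occurrences #4 through #16: 13 in total.

13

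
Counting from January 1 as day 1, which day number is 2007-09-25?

268

Days in months before September: 31 + 28 + 31 + 30 + 31 + 30 + 31 + 31 = 243.
Plus 25 days into September → day 268.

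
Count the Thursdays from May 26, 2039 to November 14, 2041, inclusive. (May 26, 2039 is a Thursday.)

130

May 26, 2039 is a Thursday; the first Thursday on or after it is May 26, 2039.
From May 26, 2039 to November 14, 2041: 219 + 366 + 318 = 903 days (rest of 2039, 2040, to November 14, 2041 in 2041).
903 ÷ 7 = 129 full weeks with remainder 0, so 129 more Thursdays after the first → 130.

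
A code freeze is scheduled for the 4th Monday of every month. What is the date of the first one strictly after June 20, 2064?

June 23, 2064

June 2064 starts on a Sunday; its first Monday is the 2nd, so the 4th Monday is the 23rd — June 23, 2064.
June 23, 2064 is after June 20, 2064, so that is the next one.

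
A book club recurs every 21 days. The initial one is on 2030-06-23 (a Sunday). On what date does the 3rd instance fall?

The 3rd occurrence is 2 intervals after the first: 2 × 21 = 42 days after 2030-06-23.
June has 30 days — 7 days to the end of June leaves 35.
July has 31 days (4 left).
4 days into August → 2030-08-04.

2030-08-04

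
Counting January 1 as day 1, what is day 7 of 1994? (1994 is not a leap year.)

7 January 1994

7 into January → January 7.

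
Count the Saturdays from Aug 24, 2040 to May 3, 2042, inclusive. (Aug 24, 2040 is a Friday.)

89

Aug 24, 2040 is a Friday; the first Saturday on or after it is Aug 25, 2040 (1 day later).
From Aug 25, 2040 to May 3, 2042: 128 + 365 + 123 = 616 days (rest of 2040, 2041, to May 3, 2042 in 2042).
616 ÷ 7 = 88 full weeks with remainder 0, so 88 more Saturdays after the first → 89.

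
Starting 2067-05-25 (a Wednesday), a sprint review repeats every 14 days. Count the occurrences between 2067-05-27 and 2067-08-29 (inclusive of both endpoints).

6

Occurrences land 14·i days after 2067-05-25 for i = 0, 1, 2, …
2067-05-27 is 2 days after the start; 2 ÷ 14 = 0 remainder 2; since the remainder is 2, round up to i = 1. First occurrence in the window: #2 on 2067-06-08 (1×14 = 14 days in).
2067-08-29 is 96 days after the start; 96 ÷ 14 = 6 remainder 12. Last occurrence in the window: #7 on 2067-08-17.
Occurrences #2 through #7: 6 in total.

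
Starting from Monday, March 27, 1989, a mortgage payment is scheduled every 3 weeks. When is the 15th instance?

The 15th occurrence is 14 intervals after the first: 14 × 21 = 294 days after March 27, 1989.
March has 31 days — 4 days to the end of March leaves 290.
April has 30 days (260 left).
May has 31 days (229 left).
June has 30 days (199 left).
July has 31 days (168 left).
August has 31 days (137 left).
September has 30 days (107 left).
October has 31 days (76 left).
November has 30 days (46 left).
December has 31 days (15 left).
15 days into January → January 15, 1990.

January 15, 1990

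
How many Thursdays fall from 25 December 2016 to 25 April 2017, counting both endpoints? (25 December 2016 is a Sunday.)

25 December 2016 is a Sunday; the first Thursday on or after it is 29 December 2016 (4 days later).
From 29 December 2016 to 25 April 2017: 2 + 31 + 28 + 31 + 25 = 117 days (rest of December, January, February, March, April).
117 ÷ 7 = 16 full weeks with remainder 5, so 16 more Thursdays after the first → 17.

17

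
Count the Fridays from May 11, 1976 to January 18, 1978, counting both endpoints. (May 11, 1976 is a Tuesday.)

May 11, 1976 is a Tuesday; the first Friday on or after it is May 14, 1976 (3 days later).
From May 14, 1976 to January 18, 1978: 231 + 365 + 18 = 614 days (rest of 1976, 1977, to January 18, 1978 in 1978).
614 ÷ 7 = 87 full weeks with remainder 5, so 87 more Fridays after the first → 88.

88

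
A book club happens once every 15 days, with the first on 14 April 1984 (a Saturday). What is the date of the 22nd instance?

23 February 1985

The 22nd occurrence is 21 intervals after the first: 21 × 15 = 315 days after 14 April 1984.
April has 30 days — 16 days to the end of April leaves 299.
May has 31 days (268 left).
June has 30 days (238 left).
July has 31 days (207 left).
August has 31 days (176 left).
September has 30 days (146 left).
October has 31 days (115 left).
November has 30 days (85 left).
December has 31 days (54 left).
January has 31 days (23 left).
23 days into February → 23 February 1985.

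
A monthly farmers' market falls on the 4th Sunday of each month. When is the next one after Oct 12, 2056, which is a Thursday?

Oct 22, 2056

Oct 2056 starts on a Sunday; its first Sunday is the 1st, so the 4th Sunday is the 22nd — Oct 22, 2056.
Oct 22, 2056 is after Oct 12, 2056, so that is the next one.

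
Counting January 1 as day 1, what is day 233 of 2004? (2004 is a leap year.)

Aug 20, 2004

Jan has 31 days (233 − 31 = 202 remain).
Feb has 29 days (202 − 29 = 173 remain).
Mar has 31 days (173 − 31 = 142 remain).
Apr has 30 days (142 − 30 = 112 remain).
May has 31 days (112 − 31 = 81 remain).
Jun has 30 days (81 − 30 = 51 remain).
Jul has 31 days (51 − 31 = 20 remain).
20 into Aug → Aug 20.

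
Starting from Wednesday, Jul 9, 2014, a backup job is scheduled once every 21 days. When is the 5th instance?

Oct 1, 2014

The 5th occurrence is 4 intervals after the first: 4 × 21 = 84 days after Jul 9, 2014.
Jul has 31 days — 22 days to the end of Jul leaves 62.
Aug has 31 days (31 left).
Sep has 30 days (1 left).
1 day into Oct → Oct 1, 2014.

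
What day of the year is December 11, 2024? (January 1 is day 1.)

346

Days in months before December: 31 + 29 + 31 + 30 + 31 + 30 + 31 + 31 + 30 + 31 + 30 = 335.
Plus 11 days into December → day 346.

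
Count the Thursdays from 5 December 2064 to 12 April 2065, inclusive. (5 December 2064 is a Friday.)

5 December 2064 is a Friday; the first Thursday on or after it is 11 December 2064 (6 days later).
From 11 December 2064 to 12 April 2065: 20 + 31 + 28 + 31 + 12 = 122 days (rest of December, January, February, March, April).
122 ÷ 7 = 17 full weeks with remainder 3, so 17 more Thursdays after the first → 18.

18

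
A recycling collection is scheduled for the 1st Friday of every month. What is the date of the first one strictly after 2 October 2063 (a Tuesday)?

5 October 2063

October 2063 starts on a Monday, so its 1st Friday is 5 October 2063 (4 days in).
5 October 2063 is after 2 October 2063, so that is the next one.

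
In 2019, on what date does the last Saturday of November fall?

November 2019 begins on a Friday, so the first Saturday is November 2 (1 day later).
November 2019 has 30 days. Adding weeks: 2, 9, 16, 23, 30 — the last one ≤ 30 is the 30th.

30 November 2019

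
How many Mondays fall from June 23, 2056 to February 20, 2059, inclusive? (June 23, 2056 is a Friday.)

June 23, 2056 is a Friday; the first Monday on or after it is June 26, 2056 (3 days later).
From June 26, 2056 to February 20, 2059: 188 + 365 + 365 + 51 = 969 days (rest of 2056, 2057, 2058, to February 20, 2059 in 2059).
969 ÷ 7 = 138 full weeks with remainder 3, so 138 more Mondays after the first → 139.

139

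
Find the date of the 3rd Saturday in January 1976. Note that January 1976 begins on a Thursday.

January 17, 1976

January 1976 begins on a Thursday, so the first Saturday is January 3 (2 days later).
The 3rd Saturday is 2 weeks later: 3 + 14 = 17.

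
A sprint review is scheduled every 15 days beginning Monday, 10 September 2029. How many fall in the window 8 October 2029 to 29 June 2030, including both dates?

Occurrences land 15·i days after 10 September 2029 for i = 0, 1, 2, …
8 October 2029 is 28 days after the start; 28 ÷ 15 = 1 remainder 13; since the remainder is 13, round up to i = 2. First occurrence in the window: #3 on 10 October 2029 (2×15 = 30 days in).
29 June 2030 is 292 days after the start; 292 ÷ 15 = 19 remainder 7. Last occurrence in the window: #20 on 22 June 2030.
Occurrences #3 through #20: 18 in total.

18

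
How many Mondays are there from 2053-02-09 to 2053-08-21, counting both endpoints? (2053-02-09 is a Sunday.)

2053-02-09 is a Sunday; the first Monday on or after it is 2053-02-10 (1 day later).
From 2053-02-10 to 2053-08-21: 18 + 31 + 30 + 31 + 30 + 31 + 21 = 192 days (rest of February, March, April, May, June, July, August).
192 ÷ 7 = 27 full weeks with remainder 3, so 27 more Mondays after the first → 28.

28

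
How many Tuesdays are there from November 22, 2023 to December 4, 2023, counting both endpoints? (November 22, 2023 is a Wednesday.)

November 22, 2023 is a Wednesday; the first Tuesday on or after it is November 28, 2023 (6 days later).
From November 28, 2023 to December 4, 2023: 2 + 4 = 6 days (rest of November, December).
6 ÷ 7 = 0 full weeks with remainder 6, so 0 more Tuesdays after the first → 1.

1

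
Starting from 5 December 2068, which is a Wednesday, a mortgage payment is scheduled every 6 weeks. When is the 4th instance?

10 April 2069

The 4th occurrence is 3 intervals after the first: 3 × 42 = 126 days after 5 December 2068.
December has 31 days — 26 days to the end of December leaves 100.
January has 31 days (69 left).
February has 28 days (41 left).
March has 31 days (10 left).
10 days into April → 10 April 2069.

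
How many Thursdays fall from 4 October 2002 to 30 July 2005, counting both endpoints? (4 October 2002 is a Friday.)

147

4 October 2002 is a Friday; the first Thursday on or after it is 10 October 2002 (6 days later).
From 10 October 2002 to 30 July 2005: 82 + 365 + 366 + 211 = 1024 days (rest of 2002, 2003, 2004, to 30 July 2005 in 2005).
1024 ÷ 7 = 146 full weeks with remainder 2, so 146 more Thursdays after the first → 147.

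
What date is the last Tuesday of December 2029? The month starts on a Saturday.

December 2029 begins on a Saturday, so the first Tuesday is December 4 (3 days later).
December 2029 has 31 days. Adding weeks: 4, 11, 18, 25 — the last one ≤ 31 is the 25th.

December 25, 2029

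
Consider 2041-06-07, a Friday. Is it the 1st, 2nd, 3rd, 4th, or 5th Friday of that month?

Day 7 falls in week ⌈7/7⌉ of the month.
Days 1–7 hold the 1st Friday, 8–14 the 2nd, 15–21 the 3rd, 22–28 the 4th, 29–31 the 5th.
7 is in the range for the 1st.

1st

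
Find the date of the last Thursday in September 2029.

2029-09-27

The first Thursday of September 2029 is September 6.
September 2029 has 30 days. Adding weeks: 6, 13, 20, 27 — the last one ≤ 30 is the 27th.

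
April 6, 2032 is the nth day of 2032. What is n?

Days in months before April: 31 + 29 + 31 = 91.
Plus 6 days into April → day 97.

97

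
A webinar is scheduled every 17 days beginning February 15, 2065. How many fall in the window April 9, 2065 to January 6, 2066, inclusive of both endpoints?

16

Occurrences land 17·i days after February 15, 2065 for i = 0, 1, 2, …
April 9, 2065 is 53 days after the start; 53 ÷ 17 = 3 remainder 2; since the remainder is 2, round up to i = 4. First occurrence in the window: #5 on April 24, 2065 (4×17 = 68 days in).
January 6, 2066 is 325 days after the start; 325 ÷ 17 = 19 remainder 2. Last occurrence in the window: #20 on January 4, 2066.
Occurrences #5 through #20: 16 in total.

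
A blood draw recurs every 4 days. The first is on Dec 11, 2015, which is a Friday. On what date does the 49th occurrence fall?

The 49th occurrence is 48 intervals after the first: 48 × 4 = 192 days after Dec 11, 2015.
Dec has 31 days — 20 days to the end of Dec leaves 172.
Jan has 31 days (141 left).
Feb has 29 days (112 left).
Mar has 31 days (81 left).
Apr has 30 days (51 left).
May has 31 days (20 left).
20 days into Jun → Jun 20, 2016.

Jun 20, 2016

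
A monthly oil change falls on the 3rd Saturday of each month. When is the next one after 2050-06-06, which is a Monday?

June 2050 starts on a Wednesday; its first Saturday is the 4th, so the 3rd Saturday is the 18th — 2050-06-18.
2050-06-18 is after 2050-06-06, so that is the next one.

2050-06-18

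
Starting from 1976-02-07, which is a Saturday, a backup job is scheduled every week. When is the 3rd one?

1976-02-21

The 3rd occurrence is 2 intervals after the first: 2 × 7 = 14 days after 1976-02-07.
14 days later is 1976-02-21.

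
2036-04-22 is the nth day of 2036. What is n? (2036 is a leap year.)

113

Days in months before April: 31 + 29 + 31 = 91.
Plus 22 days into April → day 113.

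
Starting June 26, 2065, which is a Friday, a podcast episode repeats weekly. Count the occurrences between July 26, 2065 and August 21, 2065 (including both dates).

Occurrences land 7·i days after June 26, 2065 for i = 0, 1, 2, …
July 26, 2065 is 30 days after the start; 30 ÷ 7 = 4 remainder 2; since the remainder is 2, round up to i = 5. First occurrence in the window: #6 on July 31, 2065 (5×7 = 35 days in).
August 21, 2065 is 56 days after the start; 56 ÷ 7 = 8 remainder 0. Last occurrence in the window: #9 on August 21, 2065.
Occurrences #6 through #9: 4 in total.

4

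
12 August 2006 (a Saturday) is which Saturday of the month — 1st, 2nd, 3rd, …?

2nd

Day 12 falls in week ⌈12/7⌉ of the month.
Days 1–7 hold the 1st Saturday, 8–14 the 2nd, 15–21 the 3rd, 22–28 the 4th, 29–31 the 5th.
12 is in the range for the 2nd.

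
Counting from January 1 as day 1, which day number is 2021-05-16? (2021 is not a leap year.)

Days in months before May: 31 + 28 + 31 + 30 = 120.
Plus 16 days into May → day 136.

136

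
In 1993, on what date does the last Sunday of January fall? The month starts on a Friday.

1993-01-31

January 1993 begins on a Friday, so the first Sunday is January 3 (2 days later).
January 1993 has 31 days. Adding weeks: 3, 10, 17, 24, 31 — the last one ≤ 31 is the 31st.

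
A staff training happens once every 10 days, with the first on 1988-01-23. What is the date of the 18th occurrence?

The 18th occurrence is 17 intervals after the first: 17 × 10 = 170 days after 1988-01-23.
January has 31 days — 8 days to the end of January leaves 162.
February has 29 days (133 left).
March has 31 days (102 left).
April has 30 days (72 left).
May has 31 days (41 left).
June has 30 days (11 left).
11 days into July → 1988-07-11.

1988-07-11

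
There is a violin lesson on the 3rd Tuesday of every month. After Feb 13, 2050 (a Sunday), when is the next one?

Feb 15, 2050

Feb 2050 starts on a Tuesday; its first Tuesday is the 1st, so the 3rd Tuesday is the 15th — Feb 15, 2050.
Feb 15, 2050 is after Feb 13, 2050, so that is the next one.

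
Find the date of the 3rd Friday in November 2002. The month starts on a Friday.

15 November 2002

November 2002 begins on a Friday, so the first Friday is November 1.
The 3rd Friday is 2 weeks later: 1 + 14 = 15.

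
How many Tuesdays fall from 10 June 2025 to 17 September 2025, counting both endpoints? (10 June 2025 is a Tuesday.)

15

10 June 2025 is a Tuesday; the first Tuesday on or after it is 10 June 2025.
From 10 June 2025 to 17 September 2025: 20 + 31 + 31 + 17 = 99 days (rest of June, July, August, September).
99 ÷ 7 = 14 full weeks with remainder 1, so 14 more Tuesdays after the first → 15.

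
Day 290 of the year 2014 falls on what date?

Oct 17, 2014

Jan has 31 days (290 − 31 = 259 remain).
Feb has 28 days (259 − 28 = 231 remain).
Mar has 31 days (231 − 31 = 200 remain).
Apr has 30 days (200 − 30 = 170 remain).
May has 31 days (170 − 31 = 139 remain).
Jun has 30 days (139 − 30 = 109 remain).
Jul has 31 days (109 − 31 = 78 remain).
Aug has 31 days (78 − 31 = 47 remain).
Sep has 30 days (47 − 30 = 17 remain).
17 into Oct → Oct 17.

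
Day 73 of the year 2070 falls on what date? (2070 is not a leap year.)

January has 31 days (73 − 31 = 42 remain).
February has 28 days (42 − 28 = 14 remain).
14 into March → March 14.

2070-03-14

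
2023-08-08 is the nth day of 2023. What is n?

Days in months before August: 31 + 28 + 31 + 30 + 31 + 30 + 31 = 212.
Plus 8 days into August → day 220.

220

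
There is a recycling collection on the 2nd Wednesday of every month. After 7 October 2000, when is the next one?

11 October 2000

October 2000 starts on a Sunday; its first Wednesday is the 4th, so the 2nd Wednesday is the 11th — 11 October 2000.
11 October 2000 is after 7 October 2000, so that is the next one.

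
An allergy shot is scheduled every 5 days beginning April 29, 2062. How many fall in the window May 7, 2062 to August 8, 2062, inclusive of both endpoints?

19

Occurrences land 5·i days after April 29, 2062 for i = 0, 1, 2, …
May 7, 2062 is 8 days after the start; 8 ÷ 5 = 1 remainder 3; since the remainder is 3, round up to i = 2. First occurrence in the window: #3 on May 9, 2062 (2×5 = 10 days in).
August 8, 2062 is 101 days after the start; 101 ÷ 5 = 20 remainder 1. Last occurrence in the window: #21 on August 7, 2062.
Occurrences #3 through #21: 19 in total.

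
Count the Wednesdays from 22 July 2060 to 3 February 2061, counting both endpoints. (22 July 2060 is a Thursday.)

28

22 July 2060 is a Thursday; the first Wednesday on or after it is 28 July 2060 (6 days later).
From 28 July 2060 to 3 February 2061: 3 + 31 + 30 + 31 + 30 + 31 + 31 + 3 = 190 days (rest of July, August, September, October, November, December, January, February).
190 ÷ 7 = 27 full weeks with remainder 1, so 27 more Wednesdays after the first → 28.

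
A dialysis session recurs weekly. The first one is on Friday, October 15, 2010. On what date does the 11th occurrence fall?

December 24, 2010

The 11th occurrence is 10 intervals after the first: 10 × 7 = 70 days after October 15, 2010.
October has 31 days — 16 days to the end of October leaves 54.
November has 30 days (24 left).
24 days into December → December 24, 2010.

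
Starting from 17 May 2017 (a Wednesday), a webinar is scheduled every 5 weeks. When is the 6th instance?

8 November 2017

The 6th occurrence is 5 intervals after the first: 5 × 35 = 175 days after 17 May 2017.
May has 31 days — 14 days to the end of May leaves 161.
June has 30 days (131 left).
July has 31 days (100 left).
August has 31 days (69 left).
September has 30 days (39 left).
October has 31 days (8 left).
8 days into November → 8 November 2017.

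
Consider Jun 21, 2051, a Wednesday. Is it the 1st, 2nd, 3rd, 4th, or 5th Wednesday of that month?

Day 21 falls in week ⌈21/7⌉ of the month.
Days 1–7 hold the 1st Wednesday, 8–14 the 2nd, 15–21 the 3rd, 22–28 the 4th, 29–31 the 5th.
21 is in the range for the 3rd.

3rd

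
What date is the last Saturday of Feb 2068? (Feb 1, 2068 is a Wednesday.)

Feb 25, 2068

Feb 2068 begins on a Wednesday, so the first Saturday is Feb 4 (3 days later).
Feb 2068 has 29 days. Adding weeks: 4, 11, 18, 25 — the last one ≤ 29 is the 25th.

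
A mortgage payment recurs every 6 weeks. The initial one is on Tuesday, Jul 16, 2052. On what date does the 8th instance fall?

May 6, 2053

The 8th occurrence is 7 intervals after the first: 7 × 42 = 294 days after Jul 16, 2052.
Jul has 31 days — 15 days to the end of Jul leaves 279.
Aug has 31 days (248 left).
Sep has 30 days (218 left).
Oct has 31 days (187 left).
Nov has 30 days (157 left).
Dec has 31 days (126 left).
Jan has 31 days (95 left).
Feb has 28 days (67 left).
Mar has 31 days (36 left).
Apr has 30 days (6 left).
6 days into May → May 6, 2053.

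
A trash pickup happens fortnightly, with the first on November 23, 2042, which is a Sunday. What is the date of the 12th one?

The 12th occurrence is 11 intervals after the first: 11 × 14 = 154 days after November 23, 2042.
November has 30 days — 7 days to the end of November leaves 147.
December has 31 days (116 left).
January has 31 days (85 left).
February has 28 days (57 left).
March has 31 days (26 left).
26 days into April → April 26, 2043.

April 26, 2043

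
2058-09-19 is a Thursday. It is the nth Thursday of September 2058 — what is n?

Day 19 falls in week ⌈19/7⌉ of the month.
Days 1–7 hold the 1st Thursday, 8–14 the 2nd, 15–21 the 3rd, 22–28 the 4th, 29–31 the 5th.
19 is in the range for the 3rd.

3rd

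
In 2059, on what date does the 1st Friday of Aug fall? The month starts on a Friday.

Aug 1, 2059

Aug 2059 begins on a Friday, so the first Friday is Aug 1.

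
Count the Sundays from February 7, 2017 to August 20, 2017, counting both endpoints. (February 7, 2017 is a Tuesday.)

28

February 7, 2017 is a Tuesday; the first Sunday on or after it is February 12, 2017 (5 days later).
From February 12, 2017 to August 20, 2017: 16 + 31 + 30 + 31 + 30 + 31 + 20 = 189 days (rest of February, March, April, May, June, July, August).
189 ÷ 7 = 27 full weeks with remainder 0, so 27 more Sundays after the first → 28.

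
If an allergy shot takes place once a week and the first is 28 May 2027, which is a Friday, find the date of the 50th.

5 May 2028

The 50th occurrence is 49 intervals after the first: 49 × 7 = 343 days after 28 May 2027.
May has 31 days — 3 days to the end of May leaves 340.
June has 30 days (310 left).
July has 31 days (279 left).
August has 31 days (248 left).
September has 30 days (218 left).
October has 31 days (187 left).
November has 30 days (157 left).
December has 31 days (126 left).
January has 31 days (95 left).
February has 29 days (66 left).
March has 31 days (35 left).
April has 30 days (5 left).
5 days into May → 5 May 2028.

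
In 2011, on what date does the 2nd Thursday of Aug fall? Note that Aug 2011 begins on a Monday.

Aug 2011 begins on a Monday, so the first Thursday is Aug 4 (3 days later).
The 2nd Thursday is 1 weeks later: 4 + 7 = 11.

Aug 11, 2011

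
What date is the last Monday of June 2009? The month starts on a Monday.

2009-06-29

June 2009 begins on a Monday, so the first Monday is June 1.
June 2009 has 30 days. Adding weeks: 1, 8, 15, 22, 29 — the last one ≤ 30 is the 29th.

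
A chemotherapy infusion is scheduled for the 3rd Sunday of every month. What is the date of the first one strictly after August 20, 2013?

September 15, 2013

August 2013 starts on a Thursday; its first Sunday is the 4th, so the 3rd Sunday is the 18th — August 18, 2013.
That is not after August 20, 2013, so look at September 2013.
September 2013 starts on a Sunday; its first Sunday is the 1st, so the 3rd Sunday is the 15th — September 15, 2013.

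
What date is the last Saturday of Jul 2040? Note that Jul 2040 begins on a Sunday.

Jul 28, 2040

Jul 2040 begins on a Sunday, so the first Saturday is Jul 7 (6 days later).
Jul 2040 has 31 days. Adding weeks: 7, 14, 21, 28 — the last one ≤ 31 is the 28th.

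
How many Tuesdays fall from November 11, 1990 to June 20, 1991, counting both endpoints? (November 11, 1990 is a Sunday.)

November 11, 1990 is a Sunday; the first Tuesday on or after it is November 13, 1990 (2 days later).
From November 13, 1990 to June 20, 1991: 17 + 31 + 31 + 28 + 31 + 30 + 31 + 20 = 219 days (rest of November, December, January, February, March, April, May, June).
219 ÷ 7 = 31 full weeks with remainder 2, so 31 more Tuesdays after the first → 32.

32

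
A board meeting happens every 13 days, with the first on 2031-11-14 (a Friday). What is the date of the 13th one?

The 13th occurrence is 12 intervals after the first: 12 × 13 = 156 days after 2031-11-14.
November has 30 days — 16 days to the end of November leaves 140.
December has 31 days (109 left).
January has 31 days (78 left).
February has 29 days (49 left).
March has 31 days (18 left).
18 days into April → 2032-04-18.

2032-04-18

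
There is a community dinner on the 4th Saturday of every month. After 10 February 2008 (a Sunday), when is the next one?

February 2008 starts on a Friday; its first Saturday is the 2nd, so the 4th Saturday is the 23rd — 23 February 2008.
23 February 2008 is after 10 February 2008, so that is the next one.

23 February 2008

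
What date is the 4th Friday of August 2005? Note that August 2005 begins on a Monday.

2005-08-26

August 2005 begins on a Monday, so the first Friday is August 5 (4 days later).
The 4th Friday is 3 weeks later: 5 + 21 = 26.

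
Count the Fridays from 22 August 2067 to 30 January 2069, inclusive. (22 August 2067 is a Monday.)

22 August 2067 is a Monday; the first Friday on or after it is 26 August 2067 (4 days later).
From 26 August 2067 to 30 January 2069: 127 + 366 + 30 = 523 days (rest of 2067, 2068, to 30 January 2069 in 2069).
523 ÷ 7 = 74 full weeks with remainder 5, so 74 more Fridays after the first → 75.

75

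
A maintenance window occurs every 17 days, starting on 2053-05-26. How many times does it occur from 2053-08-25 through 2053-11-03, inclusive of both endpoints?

4

Occurrences land 17·i days after 2053-05-26 for i = 0, 1, 2, …
2053-08-25 is 91 days after the start; 91 ÷ 17 = 5 remainder 6; since the remainder is 6, round up to i = 6. First occurrence in the window: #7 on 2053-09-05 (6×17 = 102 days in).
2053-11-03 is 161 days after the start; 161 ÷ 17 = 9 remainder 8. Last occurrence in the window: #10 on 2053-10-26.
Occurrences #7 through #10: 4 in total.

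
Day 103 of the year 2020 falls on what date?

January has 31 days (103 − 31 = 72 remain).
February has 29 days (72 − 29 = 43 remain).
March has 31 days (43 − 31 = 12 remain).
12 into April → April 12.

12 April 2020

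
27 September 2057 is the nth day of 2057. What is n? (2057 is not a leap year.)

270

Days in months before September: 31 + 28 + 31 + 30 + 31 + 30 + 31 + 31 = 243.
Plus 27 days into September → day 270.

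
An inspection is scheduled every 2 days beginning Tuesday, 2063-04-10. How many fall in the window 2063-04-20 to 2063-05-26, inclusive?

Occurrences land 2·i days after 2063-04-10 for i = 0, 1, 2, …
2063-04-20 is 10 days after the start; 10 ÷ 2 = 5 remainder 0. First occurrence in the window: #6 on 2063-04-20 (5×2 = 10 days in).
2063-05-26 is 46 days after the start; 46 ÷ 2 = 23 remainder 0. Last occurrence in the window: #24 on 2063-05-26.
Occurrences #6 through #24: 19 in total.

19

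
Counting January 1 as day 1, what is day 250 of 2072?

6 September 2072

January has 31 days (250 − 31 = 219 remain).
February has 29 days (219 − 29 = 190 remain).
March has 31 days (190 − 31 = 159 remain).
April has 30 days (159 − 30 = 129 remain).
May has 31 days (129 − 31 = 98 remain).
June has 30 days (98 − 30 = 68 remain).
July has 31 days (68 − 31 = 37 remain).
August has 31 days (37 − 31 = 6 remain).
6 into September → September 6.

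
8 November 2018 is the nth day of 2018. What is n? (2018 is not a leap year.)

Days in months before November: 31 + 28 + 31 + 30 + 31 + 30 + 31 + 31 + 30 + 31 = 304.
Plus 8 days into November → day 312.

312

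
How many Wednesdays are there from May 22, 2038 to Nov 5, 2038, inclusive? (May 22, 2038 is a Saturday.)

May 22, 2038 is a Saturday; the first Wednesday on or after it is May 26, 2038 (4 days later).
From May 26, 2038 to Nov 5, 2038: 5 + 30 + 31 + 31 + 30 + 31 + 5 = 163 days (rest of May, Jun, Jul, Aug, Sep, Oct, Nov).
163 ÷ 7 = 23 full weeks with remainder 2, so 23 more Wednesdays after the first → 24.

24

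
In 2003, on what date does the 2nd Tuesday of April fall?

April 2003 begins on a Tuesday, so the first Tuesday is April 1.
The 2nd Tuesday is 1 weeks later: 1 + 7 = 8.

8 April 2003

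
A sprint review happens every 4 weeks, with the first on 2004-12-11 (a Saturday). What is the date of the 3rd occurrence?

The 3rd occurrence is 2 intervals after the first: 2 × 28 = 56 days after 2004-12-11.
December has 31 days — 20 days to the end of December leaves 36.
January has 31 days (5 left).
5 days into February → 2005-02-05.

2005-02-05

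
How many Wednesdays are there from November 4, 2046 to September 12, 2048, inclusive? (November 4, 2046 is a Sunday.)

97

November 4, 2046 is a Sunday; the first Wednesday on or after it is November 7, 2046 (3 days later).
From November 7, 2046 to September 12, 2048: 54 + 365 + 256 = 675 days (rest of 2046, 2047, to September 12, 2048 in 2048).
675 ÷ 7 = 96 full weeks with remainder 3, so 96 more Wednesdays after the first → 97.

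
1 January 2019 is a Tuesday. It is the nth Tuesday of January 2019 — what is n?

1st

Day 1 falls in week ⌈1/7⌉ of the month.
Days 1–7 hold the 1st Tuesday, 8–14 the 2nd, 15–21 the 3rd, 22–28 the 4th, 29–31 the 5th.
1 is in the range for the 1st.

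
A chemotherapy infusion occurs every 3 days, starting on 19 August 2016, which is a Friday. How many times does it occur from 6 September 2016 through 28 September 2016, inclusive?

8

Occurrences land 3·i days after 19 August 2016 for i = 0, 1, 2, …
6 September 2016 is 18 days after the start; 18 ÷ 3 = 6 remainder 0. First occurrence in the window: #7 on 6 September 2016 (6×3 = 18 days in).
28 September 2016 is 40 days after the start; 40 ÷ 3 = 13 remainder 1. Last occurrence in the window: #14 on 27 September 2016.
Occurrences #7 through #14: 8 in total.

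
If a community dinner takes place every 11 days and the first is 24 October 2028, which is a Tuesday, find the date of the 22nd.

12 June 2029

The 22nd occurrence is 21 intervals after the first: 21 × 11 = 231 days after 24 October 2028.
October has 31 days — 7 days to the end of October leaves 224.
November has 30 days (194 left).
December has 31 days (163 left).
January has 31 days (132 left).
February has 28 days (104 left).
March has 31 days (73 left).
April has 30 days (43 left).
May has 31 days (12 left).
12 days into June → 12 June 2029.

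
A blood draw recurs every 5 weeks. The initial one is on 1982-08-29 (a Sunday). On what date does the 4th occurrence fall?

The 4th occurrence is 3 intervals after the first: 3 × 35 = 105 days after 1982-08-29.
August has 31 days — 2 days to the end of August leaves 103.
September has 30 days (73 left).
October has 31 days (42 left).
November has 30 days (12 left).
12 days into December → 1982-12-12.

1982-12-12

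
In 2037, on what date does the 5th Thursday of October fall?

29 October 2037

October 2037 begins on a Thursday, so the first Thursday is October 1.
The 5th Thursday is 4 weeks later: 1 + 28 = 29.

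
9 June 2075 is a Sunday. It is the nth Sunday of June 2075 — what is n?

2nd

Day 9 falls in week ⌈9/7⌉ of the month.
Days 1–7 hold the 1st Sunday, 8–14 the 2nd, 15–21 the 3rd, 22–28 the 4th, 29–31 the 5th.
9 is in the range for the 2nd.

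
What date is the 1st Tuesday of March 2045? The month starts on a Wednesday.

March 7, 2045

March 2045 begins on a Wednesday, so the first Tuesday is March 7 (6 days later).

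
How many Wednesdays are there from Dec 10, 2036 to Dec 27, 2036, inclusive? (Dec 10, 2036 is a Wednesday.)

3

Dec 10, 2036 is a Wednesday; the first Wednesday on or after it is Dec 10, 2036.
From Dec 10, 2036 to Dec 27, 2036 is 27 − 10 = 17 days.
17 ÷ 7 = 2 full weeks with remainder 3, so 2 more Wednesdays after the first → 3.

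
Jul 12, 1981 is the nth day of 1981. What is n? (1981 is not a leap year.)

193

Days in months before Jul: 31 + 28 + 31 + 30 + 31 + 30 = 181.
Plus 12 days into Jul → day 193.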